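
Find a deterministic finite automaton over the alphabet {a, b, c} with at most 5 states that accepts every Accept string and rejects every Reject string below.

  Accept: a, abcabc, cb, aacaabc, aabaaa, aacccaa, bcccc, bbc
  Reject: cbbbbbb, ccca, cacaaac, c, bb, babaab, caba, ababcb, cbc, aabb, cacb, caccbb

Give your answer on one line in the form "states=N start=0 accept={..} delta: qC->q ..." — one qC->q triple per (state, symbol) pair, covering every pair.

states=5 start=0 accept={0,4} delta: 0a->0 0b->1 0c->2 1a->0 1b->1 1c->0 2a->3 2b->0 2c->3 3a->0 3b->2 3c->4 4a->1 4b->1 4c->0

Fold the examples into a partial DFA from state 0: repeatedly fix the first undefined (state, symbol) met by the shortest-then-alphabetical prefix, trying targets in increasing order and rejecting any under which an Accept and a Reject string meet in one state with the same remainder; add a state when all current targets are rejected. Accepting states are where Accept strings end.
a: 0a undefined. 0a->0: ok.
b: 0b undefined. 0b->0: no, a/bb meet in 0. Open state 1: 0b->1.
c: 0c undefined. 0c->0: no, a/ccca meet in 0. 0c->1: no, cb/bb meet in 1 with "b" left. Open state 2: 0c->2.
ba: 1a undefined. 1a->0: ok.
bb: 1b undefined. 1b->0: no, a/bb meet in 0. 1b->1: ok.
bc: 1c undefined. 1c->0: ok.
ca: 2a undefined. 2a->0: no, a/caba meet in 0. 2a->1: no, a/caba meet in 0. 2a->2: no, aacaabc/cbc meet in 2 with "bc" left. Open state 3: 2a->3.
cb: 2b undefined. 2b->0: ok.
cc: 2c undefined. 2c->0: no, bcccc/c meet in 2. 2c->1: no, a/ccca meet in 0. 2c->2: no, bcccc/c meet in 2. 2c->3: ok.
cab: 3b undefined. 3b->0: no, a/caba meet in 0. 3b->1: no, a/caba meet in 0. 3b->2: ok.
cac: 3c undefined. 3c->0: no, a/ccca meet in 0. 3c->1: no, a/ccca meet in 0. 3c->2: no, a/cacb meet in 0. 3c->3: no, a/caccbb meet in 0. Open state 4: 3c->4.
caca: 4a undefined. 4a->0: no, a/ccca meet in 0. 4a->1: ok.
cacb: 4b undefined. 4b->0: no, a/cacb meet in 0. 4b->1: ok.
cacc: 4c undefined. 4c->0: ok.
aacaa: 3a undefined. 3a->0: ok.
All examples now run through 5 states with every (state, symbol) defined. Accept strings end in {0,4}, Reject strings end in {1,2,3}; accept={0,4}.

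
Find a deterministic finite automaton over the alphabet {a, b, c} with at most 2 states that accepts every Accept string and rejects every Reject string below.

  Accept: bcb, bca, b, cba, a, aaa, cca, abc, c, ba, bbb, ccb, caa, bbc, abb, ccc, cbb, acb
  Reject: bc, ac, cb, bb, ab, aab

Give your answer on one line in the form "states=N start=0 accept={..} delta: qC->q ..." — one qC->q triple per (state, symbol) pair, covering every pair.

states=2 start=0 accept={1} delta: 0a->1 0b->1 0c->1 1a->1 1b->0 1c->0

Grow the machine one transition at a time. Run the examples from 0; the earliest place one falls off (shortest prefix, ties alphabetical) gets sent to the lowest-numbered state that keeps every Accept/Reject pair distinguishable — a pair clashes when both reach the same state with identical unread suffix — and to a fresh state only if none does.
a: 0a undefined. 0a->0: no, b/ab meet in 0 with "b" left. Open state 1: 0a->1.
b: 0b undefined. 0b->0: no, bcb/cb meet in 0 with "cb" left. 0b->1: ok.
c: 0c undefined. 0c->0: no, b/cb meet in 1. 0c->1: ok.
aa: 1a undefined. 1a->0: no, b/aab meet in 1. 1a->1: ok.
ab: 1b undefined. 1b->0: ok.
ac: 1c undefined. 1c->0: ok.
All examples now run through 2 states with every (state, symbol) defined. Accept strings end in {1}, Reject strings end in {0}; accept={1}.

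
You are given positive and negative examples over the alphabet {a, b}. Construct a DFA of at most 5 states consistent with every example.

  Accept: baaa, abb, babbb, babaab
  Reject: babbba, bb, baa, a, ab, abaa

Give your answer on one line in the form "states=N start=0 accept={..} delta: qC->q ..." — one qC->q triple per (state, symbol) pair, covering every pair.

states=5 start=0 accept={3} delta: 0a->1 0b->0 1a->4 1b->2 2a->1 2b->3 3a->0 3b->3 4a->3 4b->3

Fold the examples into a partial DFA from state 0: repeatedly fix the first undefined (state, symbol) met by the shortest-then-alphabetical prefix, trying targets in increasing order and rejecting any under which an Accept and a Reject string meet in one state with the same remainder; add a state when all current targets are rejected. Accepting states are where Accept strings end.
a: 0a undefined. 0a->0: no, abb/bb meet in 0 with "bb" left. Open state 1: 0a->1.
b: 0b undefined. 0b->0: ok.
ab: 1b undefined. 1b->0: no, abb/bb meet in 0. 1b->1: no, baaa/abaa meet in 1 with "aa" left. Open state 2: 1b->2.
aba: 2a undefined. 2a->0: no, babaab/ab meet in 2. 2a->1: ok.
abb: 2b undefined. 2b->0: no, abb/bb meet in 0. 2b->1: no, abb/babbba meet in 1. 2b->2: no, abb/ab meet in 2. Open state 3: 2b->3.
baa: 1a undefined. 1a->0: no, baaa/a meet in 1. 1a->1: no, baaa/baa meet in 1. 1a->2: no, baaa/a meet in 1. 1a->3: no, abb/baa meet in 3. Open state 4: 1a->4.
baaa: 4a undefined. 4a->0: no, baaa/bb meet in 0. 4a->1: no, baaa/a meet in 1. 4a->2: no, baaa/ab meet in 2. 4a->3: ok.
babbb: 3b undefined. 3b->0: no, babbb/bb meet in 0. 3b->1: no, babbb/a meet in 1. 3b->2: no, babbb/ab meet in 2. 3b->3: ok.
babaab: 4b undefined. 4b->0: no, babaab/bb meet in 0. 4b->1: no, babaab/a meet in 1. 4b->2: no, babaab/ab meet in 2. 4b->3: ok.
babbba: 3a undefined. 3a->0: ok.
All examples now run through 5 states with every (state, symbol) defined. Accept strings end in {3}, Reject strings end in {0,1,2,4}; accept={3}.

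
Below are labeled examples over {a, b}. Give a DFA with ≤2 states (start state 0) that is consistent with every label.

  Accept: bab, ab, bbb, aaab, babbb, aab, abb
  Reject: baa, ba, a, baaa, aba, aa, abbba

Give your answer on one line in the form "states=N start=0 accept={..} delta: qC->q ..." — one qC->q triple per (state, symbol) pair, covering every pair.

states=2 start=0 accept={1} delta: 0a->0 0b->1 1a->0 1b->1

Fold the examples into a partial DFA from state 0: repeatedly fix the first undefined (state, symbol) met by the shortest-then-alphabetical prefix, trying targets in increasing order and rejecting any under which an Accept and a Reject string meet in one state with the same remainder; add a state when all current targets are rejected. Accepting states are where Accept strings end.
a: 0a undefined. 0a->0: ok.
b: 0b undefined. 0b->0: no, bab/baa meet in 0. Open state 1: 0b->1.
ba: 1a undefined. 1a->0: ok.
bb: 1b undefined. 1b->0: no, abb/baa meet in 0. 1b->1: ok.
All examples now run through 2 states with every (state, symbol) defined. Accept strings end in {1}, Reject strings end in {0}; accept={1}.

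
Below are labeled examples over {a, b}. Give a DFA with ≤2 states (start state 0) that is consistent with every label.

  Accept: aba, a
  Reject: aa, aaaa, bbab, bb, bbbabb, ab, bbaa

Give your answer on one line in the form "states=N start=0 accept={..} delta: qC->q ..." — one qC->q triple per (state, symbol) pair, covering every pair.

Fold the examples into a partial DFA from state 0: repeatedly fix the first undefined (state, symbol) met by the shortest-then-alphabetical prefix, trying targets in increasing order and rejecting any under which an Accept and a Reject string meet in one state with the same remainder; add a state when all current targets are rejected. Accepting states are where Accept strings end.
a: 0a undefined. 0a->0: no, a/aa meet in 0. Open state 1: 0a->1.
b: 0b undefined. 0b->0: ok.
aa: 1a undefined. 1a->0: ok.
ab: 1b undefined. 1b->0: ok.
All examples now run through 2 states with every (state, symbol) defined. Accept strings end in {1}, Reject strings end in {0}; accept={1}.

states=2 start=0 accept={1} delta: 0a->1 0b->0 1a->0 1b->0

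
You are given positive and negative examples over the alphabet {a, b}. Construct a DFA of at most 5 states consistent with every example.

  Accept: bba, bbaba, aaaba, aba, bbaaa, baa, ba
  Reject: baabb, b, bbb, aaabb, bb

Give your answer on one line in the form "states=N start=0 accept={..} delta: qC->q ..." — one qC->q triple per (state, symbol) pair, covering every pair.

Fold the examples into a partial DFA from state 0: repeatedly fix the first undefined (state, symbol) met by the shortest-then-alphabetical prefix, trying targets in increasing order and rejecting any under which an Accept and a Reject string meet in one state with the same remainder; add a state when all current targets are rejected. Accepting states are where Accept strings end.
a: 0a undefined. 0a->0: ok.
b: 0b undefined. 0b->0: no, bba/baabb meet in 0. Open state 1: 0b->1.
ba: 1a undefined. 1a->0: ok.
bb: 1b undefined. 1b->0: no, bba/baabb meet in 0. 1b->1: ok.
All examples now run through 2 states with every (state, symbol) defined. Accept strings end in {0}, Reject strings end in {1}; accept={0}.

states=2 start=0 accept={0} delta: 0a->0 0b->1 1a->0 1b->1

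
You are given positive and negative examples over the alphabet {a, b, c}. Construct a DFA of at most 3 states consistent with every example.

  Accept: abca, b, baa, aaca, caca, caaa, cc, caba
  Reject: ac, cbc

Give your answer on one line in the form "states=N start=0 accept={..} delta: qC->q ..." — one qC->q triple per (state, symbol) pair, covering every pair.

Grow the machine one transition at a time. Run the examples from 0; the earliest place one falls off (shortest prefix, ties alphabetical) gets sent to the lowest-numbered state that keeps every Accept/Reject pair distinguishable — a pair clashes when both reach the same state with identical unread suffix — and to a fresh state only if none does.
a: 0a undefined. 0a->0: ok.
b: 0b undefined. 0b->0: ok.
c: 0c undefined. 0c->0: no, abca/ac meet in 0. Open state 1: 0c->1.
ca: 1a undefined. 1a->0: ok.
cb: 1b undefined. 1b->0: ok.
cc: 1c undefined. 1c->0: ok.
All examples now run through 2 states with every (state, symbol) defined. Accept strings end in {0}, Reject strings end in {1}; accept={0}.

states=2 start=0 accept={0} delta: 0a->0 0b->0 0c->1 1a->0 1b->0 1c->0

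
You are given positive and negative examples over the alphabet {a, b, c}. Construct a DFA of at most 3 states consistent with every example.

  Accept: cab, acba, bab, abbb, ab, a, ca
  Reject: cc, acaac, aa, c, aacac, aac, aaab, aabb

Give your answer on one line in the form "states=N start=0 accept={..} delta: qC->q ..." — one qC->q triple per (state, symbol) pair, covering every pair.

states=3 start=0 accept={1} delta: 0a->1 0b->0 0c->0 1a->2 1b->1 1c->0 2a->0 2b->0 2c->0

Fold the examples into a partial DFA from state 0: repeatedly fix the first undefined (state, symbol) met by the shortest-then-alphabetical prefix, trying targets in increasing order and rejecting any under which an Accept and a Reject string meet in one state with the same remainder; add a state when all current targets are rejected. Accepting states are where Accept strings end.
a: 0a undefined. 0a->0: no, ab/aaab meet in 0 with "b" left. Open state 1: 0a->1.
b: 0b undefined. 0b->0: ok.
c: 0c undefined. 0c->0: ok.
aa: 1a undefined. 1a->0: no, cab/aaab meet in 1 with "b" left. 1a->1: no, cab/aaab meet in 1 with "b" left. Open state 2: 1a->2.
ab: 1b undefined. 1b->0: no, cab/cc meet in 0. 1b->1: ok.
ac: 1c undefined. 1c->0: ok.
aaa: 2a undefined. 2a->0: ok.
aab: 2b undefined. 2b->0: ok.
aac: 2c undefined. 2c->0: ok.
All examples now run through 3 states with every (state, symbol) defined. Accept strings end in {1}, Reject strings end in {0,2}; accept={1}.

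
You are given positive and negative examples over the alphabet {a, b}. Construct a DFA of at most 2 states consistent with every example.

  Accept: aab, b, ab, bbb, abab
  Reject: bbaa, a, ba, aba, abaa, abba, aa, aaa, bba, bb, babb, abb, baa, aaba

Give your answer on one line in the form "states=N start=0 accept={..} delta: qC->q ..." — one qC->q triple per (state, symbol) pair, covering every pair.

states=2 start=0 accept={1} delta: 0a->0 0b->1 1a->0 1b->0

Fold the examples into a partial DFA from state 0: repeatedly fix the first undefined (state, symbol) met by the shortest-then-alphabetical prefix, trying targets in increasing order and rejecting any under which an Accept and a Reject string meet in one state with the same remainder; add a state when all current targets are rejected. Accepting states are where Accept strings end.
a: 0a undefined. 0a->0: ok.
b: 0b undefined. 0b->0: no, aab/bbaa meet in 0. Open state 1: 0b->1.
ba: 1a undefined. 1a->0: ok.
bb: 1b undefined. 1b->0: ok.
All examples now run through 2 states with every (state, symbol) defined. Accept strings end in {1}, Reject strings end in {0}; accept={1}.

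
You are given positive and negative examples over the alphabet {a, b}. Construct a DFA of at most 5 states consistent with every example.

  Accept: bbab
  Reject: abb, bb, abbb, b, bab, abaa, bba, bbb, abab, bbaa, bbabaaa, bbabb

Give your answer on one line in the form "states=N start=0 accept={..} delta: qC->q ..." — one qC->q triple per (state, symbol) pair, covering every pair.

states=5 start=0 accept={4} delta: 0a->0 0b->1 1a->0 1b->2 2a->3 2b->0 3a->0 3b->4 4a->0 4b->0

Grow the machine one transition at a time. Run the examples from 0; the earliest place one falls off (shortest prefix, ties alphabetical) gets sent to the lowest-numbered state that keeps every Accept/Reject pair distinguishable — a pair clashes when both reach the same state with identical unread suffix — and to a fresh state only if none does.
a: 0a undefined. 0a->0: ok.
b: 0b undefined. 0b->0: no, bbab/abb meet in 0. Open state 1: 0b->1.
ba: 1a undefined. 1a->0: ok.
bb: 1b undefined. 1b->0: no, bbab/abbb meet in 1. 1b->1: no, bbab/abb meet in 1. Open state 2: 1b->2.
bba: 2a undefined. 2a->0: no, bbab/b meet in 1. 2a->1: no, bbab/abb meet in 2. 2a->2: no, bbab/abbb meet in 2 with "b" left. Open state 3: 2a->3.
bbb: 2b undefined. 2b->0: ok.
bbaa: 3a undefined. 3a->0: ok.
bbab: 3b undefined. 3b->0: no, bbab/abbb meet in 0. 3b->1: no, bbab/b meet in 1. 3b->2: no, bbab/abb meet in 2. 3b->3: no, bbab/bba meet in 3. Open state 4: 3b->4.
bbaba: 4a undefined. 4a->0: ok.
bbabb: 4b undefined. 4b->0: ok.
All examples now run through 5 states with every (state, symbol) defined. Accept strings end in {4}, Reject strings end in {0,1,2,3}; accept={4}.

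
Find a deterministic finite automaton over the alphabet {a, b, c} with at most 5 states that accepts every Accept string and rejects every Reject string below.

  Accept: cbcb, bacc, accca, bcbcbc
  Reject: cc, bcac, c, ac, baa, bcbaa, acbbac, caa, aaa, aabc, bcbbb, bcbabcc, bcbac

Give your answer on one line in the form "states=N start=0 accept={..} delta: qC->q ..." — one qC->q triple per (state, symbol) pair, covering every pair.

State merging on the prefix tree: take the shortest (then alphabetical) example prefix whose next move is undefined and point that move at state 0, else 1, else 2, ...; a target is out if some Accept/Reject pair would then sit in one state with the same input left (inseparable). If every existing state is out, open a new one.
a: 0a undefined. 0a->0: ok.
b: 0b undefined. 0b->0: no, bacc/cc meet in 0 with "cc" left. Open state 1: 0b->1.
c: 0c undefined. 0c->0: no, accca/cc meet in 0. 0c->1: ok.
ba: 1a undefined. 1a->0: no, bacc/cc meet in 1 with "c" left. 1a->1: ok.
bc: 1c undefined. 1c->0: no, bacc/bcac meet in 1. 1c->1: no, bacc/cc meet in 1. Open state 2: 1c->2.
cb: 1b undefined. 1b->0: no, cbcb/aaa meet in 0. 1b->1: ok.
bca: 2a undefined. 2a->0: ok.
bcb: 2b undefined. 2b->0: no, cbcb/bcbaa meet in 0. 2b->1: no, cbcb/bcac meet in 1. 2b->2: no, cbcb/cc meet in 2. Open state 3: 2b->3.
accc: 2c undefined. 2c->0: no, bacc/aaa meet in 0. 2c->1: no, bacc/bcac meet in 1. 2c->2: no, bacc/cc meet in 2. 2c->3: ok.
bcba: 3a undefined. 3a->0: no, cbcb/bcbabcc meet in 3. 3a->1: no, cbcb/bcbabcc meet in 3. 3a->2: no, cbcb/bcbac meet in 3. 3a->3: no, cbcb/bcbaa meet in 3. Open state 4: 3a->4.
bcbb: 3b undefined. 3b->0: ok.
bcbc: 3c undefined. 3c->0: no, bcbcbc/cc meet in 2. 3c->1: no, bcbcbc/cc meet in 2. 3c->2: no, bcbcbc/cc meet in 2. 3c->3: no, bcbcbc/bcac meet in 1. 3c->4: ok.
bcbaa: 4a undefined. 4a->0: ok.
bcbab: 4b undefined. 4b->0: no, bcbcbc/bcac meet in 1. 4b->1: no, cbcb/bcbabcc meet in 3. 4b->2: no, accca/bcbabcc meet in 4. 4b->3: ok.
bcbac: 4c undefined. 4c->0: ok.
All examples now run through 5 states with every (state, symbol) defined. Accept strings end in {3,4}, Reject strings end in {0,1,2}; accept={3,4}.

states=5 start=0 accept={3,4} delta: 0a->0 0b->1 0c->1 1a->1 1b->1 1c->2 2a->0 2b->3 2c->3 3a->4 3b->0 3c->4 4a->0 4b->3 4c->0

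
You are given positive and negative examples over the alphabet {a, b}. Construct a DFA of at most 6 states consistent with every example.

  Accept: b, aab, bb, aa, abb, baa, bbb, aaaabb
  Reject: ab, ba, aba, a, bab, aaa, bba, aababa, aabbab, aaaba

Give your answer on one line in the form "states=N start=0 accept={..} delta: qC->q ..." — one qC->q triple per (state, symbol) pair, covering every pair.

states=3 start=0 accept={0} delta: 0a->1 0b->0 1a->0 1b->2 2a->1 2b->0

Fold the examples into a partial DFA from state 0: repeatedly fix the first undefined (state, symbol) met by the shortest-then-alphabetical prefix, trying targets in increasing order and rejecting any under which an Accept and a Reject string meet in one state with the same remainder; add a state when all current targets are rejected. Accepting states are where Accept strings end.
a: 0a undefined. 0a->0: no, b/ab meet in 0 with "b" left. Open state 1: 0a->1.
b: 0b undefined. 0b->0: ok.
aa: 1a undefined. 1a->0: ok.
ab: 1b undefined. 1b->0: no, b/ab meet in 0. 1b->1: no, b/aba meet in 0. Open state 2: 1b->2.
aba: 2a undefined. 2a->0: no, b/aba meet in 0. 2a->1: ok.
abb: 2b undefined. 2b->0: ok.
All examples now run through 3 states with every (state, symbol) defined. Accept strings end in {0}, Reject strings end in {1,2}; accept={0}.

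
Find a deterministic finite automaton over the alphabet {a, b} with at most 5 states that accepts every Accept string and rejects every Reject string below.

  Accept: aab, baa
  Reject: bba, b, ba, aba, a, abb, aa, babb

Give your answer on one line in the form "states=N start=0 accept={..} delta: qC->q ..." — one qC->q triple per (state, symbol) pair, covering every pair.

Grow the machine one transition at a time. Run the examples from 0; the earliest place one falls off (shortest prefix, ties alphabetical) gets sent to the lowest-numbered state that keeps every Accept/Reject pair distinguishable — a pair clashes when both reach the same state with identical unread suffix — and to a fresh state only if none does.
a: 0a undefined. 0a->0: no, aab/b meet in 0 with "b" left. Open state 1: 0a->1.
b: 0b undefined. 0b->0: no, baa/aa meet in 1 with "a" left. 0b->1: ok.
aa: 1a undefined. 1a->0: no, aab/b meet in 1. 1a->1: no, baa/b meet in 1. Open state 2: 1a->2.
ab: 1b undefined. 1b->0: ok.
aab: 2b undefined. 2b->0: ok.
baa: 2a undefined. 2a->0: ok.
All examples now run through 3 states with every (state, symbol) defined. Accept strings end in {0}, Reject strings end in {1,2}; accept={0}.

states=3 start=0 accept={0} delta: 0a->1 0b->1 1a->2 1b->0 2a->0 2b->0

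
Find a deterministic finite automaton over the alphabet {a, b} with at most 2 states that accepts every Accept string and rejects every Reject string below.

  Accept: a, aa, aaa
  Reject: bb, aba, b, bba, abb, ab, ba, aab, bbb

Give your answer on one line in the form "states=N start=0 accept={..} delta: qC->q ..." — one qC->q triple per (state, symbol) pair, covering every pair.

states=2 start=0 accept={0} delta: 0a->0 0b->1 1a->1 1b->1

Grow the machine one transition at a time. Run the examples from 0; the earliest place one falls off (shortest prefix, ties alphabetical) gets sent to the lowest-numbered state that keeps every Accept/Reject pair distinguishable — a pair clashes when both reach the same state with identical unread suffix — and to a fresh state only if none does.
a: 0a undefined. 0a->0: ok.
b: 0b undefined. 0b->0: no, a/bb meet in 0. Open state 1: 0b->1.
ba: 1a undefined. 1a->0: no, a/aba meet in 0. 1a->1: ok.
bb: 1b undefined. 1b->0: no, a/bb meet in 0. 1b->1: ok.
All examples now run through 2 states with every (state, symbol) defined. Accept strings end in {0}, Reject strings end in {1}; accept={0}.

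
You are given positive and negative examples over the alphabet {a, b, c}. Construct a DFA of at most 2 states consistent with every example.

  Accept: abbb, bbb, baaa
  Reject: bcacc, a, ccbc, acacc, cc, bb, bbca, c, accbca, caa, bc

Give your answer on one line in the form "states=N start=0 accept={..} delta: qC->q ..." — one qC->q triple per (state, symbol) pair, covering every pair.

Grow the machine one transition at a time. Run the examples from 0; the earliest place one falls off (shortest prefix, ties alphabetical) gets sent to the lowest-numbered state that keeps every Accept/Reject pair distinguishable — a pair clashes when both reach the same state with identical unread suffix — and to a fresh state only if none does.
a: 0a undefined. 0a->0: ok.
b: 0b undefined. 0b->0: no, abbb/a meet in 0. Open state 1: 0b->1.
c: 0c undefined. 0c->0: ok.
ba: 1a undefined. 1a->0: no, baaa/a meet in 0. 1a->1: ok.
bb: 1b undefined. 1b->0: ok.
bc: 1c undefined. 1c->0: ok.
All examples now run through 2 states with every (state, symbol) defined. Accept strings end in {1}, Reject strings end in {0}; accept={1}.

states=2 start=0 accept={1} delta: 0a->0 0b->1 0c->0 1a->1 1b->0 1c->0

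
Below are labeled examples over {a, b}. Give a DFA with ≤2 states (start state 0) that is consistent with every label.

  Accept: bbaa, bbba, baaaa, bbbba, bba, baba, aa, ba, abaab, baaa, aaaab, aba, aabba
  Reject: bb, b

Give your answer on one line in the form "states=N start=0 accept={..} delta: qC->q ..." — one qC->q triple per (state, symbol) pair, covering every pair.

Fold the examples into a partial DFA from state 0: repeatedly fix the first undefined (state, symbol) met by the shortest-then-alphabetical prefix, trying targets in increasing order and rejecting any under which an Accept and a Reject string meet in one state with the same remainder; add a state when all current targets are rejected. Accepting states are where Accept strings end.
a: 0a undefined. 0a->0: no, aaaab/b meet in 0 with "b" left. Open state 1: 0a->1.
b: 0b undefined. 0b->0: ok.
aa: 1a undefined. 1a->0: no, bbaa/bb meet in 0. 1a->1: ok.
ab: 1b undefined. 1b->0: no, abaab/bb meet in 0. 1b->1: ok.
All examples now run through 2 states with every (state, symbol) defined. Accept strings end in {1}, Reject strings end in {0}; accept={1}.

states=2 start=0 accept={1} delta: 0a->1 0b->0 1a->1 1b->1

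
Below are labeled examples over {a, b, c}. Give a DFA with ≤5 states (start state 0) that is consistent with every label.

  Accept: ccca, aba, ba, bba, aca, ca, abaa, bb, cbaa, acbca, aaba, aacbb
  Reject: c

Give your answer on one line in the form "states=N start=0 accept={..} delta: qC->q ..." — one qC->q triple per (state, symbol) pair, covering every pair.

Grow the machine one transition at a time. Run the examples from 0; the earliest place one falls off (shortest prefix, ties alphabetical) gets sent to the lowest-numbered state that keeps every Accept/Reject pair distinguishable — a pair clashes when both reach the same state with identical unread suffix — and to a fresh state only if none does.
a: 0a undefined. 0a->0: ok.
b: 0b undefined. 0b->0: ok.
c: 0c undefined. 0c->0: no, ccca/c meet in 0. Open state 1: 0c->1.
ca: 1a undefined. 1a->0: ok.
cb: 1b undefined. 1b->0: ok.
cc: 1c undefined. 1c->0: ok.
All examples now run through 2 states with every (state, symbol) defined. Accept strings end in {0}, Reject strings end in {1}; accept={0}.

states=2 start=0 accept={0} delta: 0a->0 0b->0 0c->1 1a->0 1b->0 1c->0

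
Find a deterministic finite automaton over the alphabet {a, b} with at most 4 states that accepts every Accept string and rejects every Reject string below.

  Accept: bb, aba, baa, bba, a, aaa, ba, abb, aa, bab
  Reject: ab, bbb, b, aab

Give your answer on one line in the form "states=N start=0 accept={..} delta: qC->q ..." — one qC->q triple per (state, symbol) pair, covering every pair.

Fold the examples into a partial DFA from state 0: repeatedly fix the first undefined (state, symbol) met by the shortest-then-alphabetical prefix, trying targets in increasing order and rejecting any under which an Accept and a Reject string meet in one state with the same remainder; add a state when all current targets are rejected. Accepting states are where Accept strings end.
a: 0a undefined. 0a->0: ok.
b: 0b undefined. 0b->0: no, bb/ab meet in 0. Open state 1: 0b->1.
ba: 1a undefined. 1a->0: no, bab/ab meet in 1. 1a->1: no, aba/ab meet in 1. Open state 2: 1a->2.
bb: 1b undefined. 1b->0: ok.
baa: 2a undefined. 2a->0: ok.
bab: 2b undefined. 2b->0: ok.
All examples now run through 3 states with every (state, symbol) defined. Accept strings end in {0,2}, Reject strings end in {1}; accept={0,2}.

states=3 start=0 accept={0,2} delta: 0a->0 0b->1 1a->2 1b->0 2a->0 2b->0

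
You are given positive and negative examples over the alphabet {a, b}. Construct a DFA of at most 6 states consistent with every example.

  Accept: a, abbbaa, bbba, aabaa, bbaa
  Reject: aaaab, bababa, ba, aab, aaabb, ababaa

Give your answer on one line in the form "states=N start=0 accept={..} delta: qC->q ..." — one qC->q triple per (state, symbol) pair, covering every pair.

Fold the examples into a partial DFA from state 0: repeatedly fix the first undefined (state, symbol) met by the shortest-then-alphabetical prefix, trying targets in increasing order and rejecting any under which an Accept and a Reject string meet in one state with the same remainder; add a state when all current targets are rejected. Accepting states are where Accept strings end.
a: 0a undefined. 0a->0: ok.
b: 0b undefined. 0b->0: no, a/aaaab meet in 0. Open state 1: 0b->1.
ba: 1a undefined. 1a->0: no, a/bababa meet in 0. 1a->1: no, aabaa/aaaab meet in 1. Open state 2: 1a->2.
bb: 1b undefined. 1b->0: no, a/aaabb meet in 0. 1b->1: no, bbba/ba meet in 2. 1b->2: no, abbbaa/ababaa meet in 2 with "baa" left. Open state 3: 1b->3.
bab: 2b undefined. 2b->0: no, a/ababaa meet in 0. 2b->1: no, aabaa/ababaa meet in 2 with "a" left. 2b->2: ok.
bba: 3a undefined. 3a->0: ok.
bbb: 3b undefined. 3b->0: ok.
baba: 2a undefined. 2a->0: no, a/ababaa meet in 0. 2a->1: no, a/bababa meet in 0. 2a->2: no, aabaa/bababa meet in 2. 2a->3: no, a/bababa meet in 0. Open state 4: 2a->4.
babab: 4b undefined. 4b->0: no, a/bababa meet in 0. 4b->1: ok.
ababaa: 4a undefined. 4a->0: no, a/ababaa meet in 0. 4a->1: ok.
All examples now run through 5 states with every (state, symbol) defined. Accept strings end in {0,4}, Reject strings end in {1,2,3}; accept={0,4}.

states=5 start=0 accept={0,4} delta: 0a->0 0b->1 1a->2 1b->3 2a->4 2b->2 3a->0 3b->0 4a->1 4b->1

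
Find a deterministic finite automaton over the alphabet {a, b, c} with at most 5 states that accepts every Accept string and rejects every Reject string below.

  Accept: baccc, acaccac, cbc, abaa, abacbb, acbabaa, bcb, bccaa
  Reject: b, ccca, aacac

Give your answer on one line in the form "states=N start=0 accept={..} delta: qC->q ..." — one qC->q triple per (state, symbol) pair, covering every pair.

Fold the examples into a partial DFA from state 0: repeatedly fix the first undefined (state, symbol) met by the shortest-then-alphabetical prefix, trying targets in increasing order and rejecting any under which an Accept and a Reject string meet in one state with the same remainder; add a state when all current targets are rejected. Accepting states are where Accept strings end.
a: 0a undefined. 0a->0: ok.
b: 0b undefined. 0b->0: no, abaa/b meet in 0. Open state 1: 0b->1.
c: 0c undefined. 0c->0: no, acaccac/ccca meet in 0. 0c->1: ok.
ba: 1a undefined. 1a->0: ok.
bc: 1c undefined. 1c->0: no, baccc/b meet in 1. 1c->1: no, baccc/b meet in 1. Open state 2: 1c->2.
cb: 1b undefined. 1b->0: no, cbc/b meet in 1. 1b->1: no, abacbb/b meet in 1. 1b->2: ok.
bcb: 2b undefined. 2b->0: ok.
bcc: 2c undefined. 2c->0: no, baccc/ccca meet in 0. 2c->1: no, baccc/b meet in 1. 2c->2: ok.
acba: 2a undefined. 2a->0: no, acaccac/b meet in 1. 2a->1: ok.
All examples now run through 3 states with every (state, symbol) defined. Accept strings end in {0,2}, Reject strings end in {1}; accept={0,2}.

states=3 start=0 accept={0,2} delta: 0a->0 0b->1 0c->1 1a->0 1b->2 1c->2 2a->1 2b->0 2c->2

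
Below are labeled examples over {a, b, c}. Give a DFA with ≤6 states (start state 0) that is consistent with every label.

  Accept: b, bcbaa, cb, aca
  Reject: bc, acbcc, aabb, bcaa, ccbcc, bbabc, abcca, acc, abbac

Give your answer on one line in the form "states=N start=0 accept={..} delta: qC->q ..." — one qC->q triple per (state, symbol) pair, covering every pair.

Grow the machine one transition at a time. Run the examples from 0; the earliest place one falls off (shortest prefix, ties alphabetical) gets sent to the lowest-numbered state that keeps every Accept/Reject pair distinguishable — a pair clashes when both reach the same state with identical unread suffix — and to a fresh state only if none does.
a: 0a undefined. 0a->0: ok.
b: 0b undefined. 0b->0: no, b/aabb meet in 0. Open state 1: 0b->1.
c: 0c undefined. 0c->0: no, aca/acc meet in 0. 0c->1: no, cb/aabb meet in 1 with "b" left. Open state 2: 0c->2.
bb: 1b undefined. 1b->0: ok.
bc: 1c undefined. 1c->0: no, aca/abcca meet in 2 with "a" left. 1c->1: no, b/bc meet in 1. 1c->2: ok.
cb: 2b undefined. 2b->0: no, bcbaa/aabb meet in 0. 2b->1: ok.
cc: 2c undefined. 2c->0: ok.
aca: 2a undefined. 2a->0: no, aca/acbcc meet in 0. 2a->1: ok.
bcaa: 1a undefined. 1a->0: no, bcbaa/acbcc meet in 0. 1a->1: no, b/bcaa meet in 1. 1a->2: ok.
All examples now run through 3 states with every (state, symbol) defined. Accept strings end in {1}, Reject strings end in {0,2}; accept={1}.

states=3 start=0 accept={1} delta: 0a->0 0b->1 0c->2 1a->2 1b->0 1c->2 2a->1 2b->1 2c->0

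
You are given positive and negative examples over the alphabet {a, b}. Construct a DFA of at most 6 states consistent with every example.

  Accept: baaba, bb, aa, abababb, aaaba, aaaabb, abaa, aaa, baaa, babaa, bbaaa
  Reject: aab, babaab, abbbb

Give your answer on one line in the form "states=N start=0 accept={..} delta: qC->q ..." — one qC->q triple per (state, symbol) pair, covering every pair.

Fold the examples into a partial DFA from state 0: repeatedly fix the first undefined (state, symbol) met by the shortest-then-alphabetical prefix, trying targets in increasing order and rejecting any under which an Accept and a Reject string meet in one state with the same remainder; add a state when all current targets are rejected. Accepting states are where Accept strings end.
a: 0a undefined. 0a->0: ok.
b: 0b undefined. 0b->0: no, baaba/aab meet in 0. Open state 1: 0b->1.
ba: 1a undefined. 1a->0: ok.
bb: 1b undefined. 1b->0: no, baaba/abbbb meet in 0. 1b->1: no, bb/aab meet in 1. Open state 2: 1b->2.
bba: 2a undefined. 2a->0: ok.
abbb: 2b undefined. 2b->0: ok.
All examples now run through 3 states with every (state, symbol) defined. Accept strings end in {0,2}, Reject strings end in {1}; accept={0,2}.

states=3 start=0 accept={0,2} delta: 0a->0 0b->1 1a->0 1b->2 2a->0 2b->0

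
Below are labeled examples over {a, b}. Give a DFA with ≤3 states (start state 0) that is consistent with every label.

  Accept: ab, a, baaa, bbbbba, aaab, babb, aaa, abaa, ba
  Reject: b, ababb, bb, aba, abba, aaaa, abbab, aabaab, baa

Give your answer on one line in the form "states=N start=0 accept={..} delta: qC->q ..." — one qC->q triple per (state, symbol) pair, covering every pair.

states=2 start=0 accept={1} delta: 0a->1 0b->0 1a->0 1b->1

Fold the examples into a partial DFA from state 0: repeatedly fix the first undefined (state, symbol) met by the shortest-then-alphabetical prefix, trying targets in increasing order and rejecting any under which an Accept and a Reject string meet in one state with the same remainder; add a state when all current targets are rejected. Accepting states are where Accept strings end.
a: 0a undefined. 0a->0: no, ab/b meet in 0 with "b" left. Open state 1: 0a->1.
b: 0b undefined. 0b->0: ok.
aa: 1a undefined. 1a->0: ok.
ab: 1b undefined. 1b->0: no, ab/b meet in 0. 1b->1: ok.
All examples now run through 2 states with every (state, symbol) defined. Accept strings end in {1}, Reject strings end in {0}; accept={1}.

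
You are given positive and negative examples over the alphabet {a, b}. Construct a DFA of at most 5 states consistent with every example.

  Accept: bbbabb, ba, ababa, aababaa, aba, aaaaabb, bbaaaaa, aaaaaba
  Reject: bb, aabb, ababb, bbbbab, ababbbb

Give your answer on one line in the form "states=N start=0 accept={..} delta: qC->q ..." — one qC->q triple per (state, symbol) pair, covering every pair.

states=4 start=0 accept={1,3} delta: 0a->1 0b->0 1a->0 1b->2 2a->3 2b->1 3a->1 3b->0

Grow the machine one transition at a time. Run the examples from 0; the earliest place one falls off (shortest prefix, ties alphabetical) gets sent to the lowest-numbered state that keeps every Accept/Reject pair distinguishable — a pair clashes when both reach the same state with identical unread suffix — and to a fresh state only if none does.
a: 0a undefined. 0a->0: no, aaaaabb/bb meet in 0 with "bb" left. Open state 1: 0a->1.
b: 0b undefined. 0b->0: ok.
aa: 1a undefined. 1a->0: ok.
ab: 1b undefined. 1b->0: no, bbbabb/bb meet in 0. 1b->1: no, bbbabb/bbbbab meet in 1. Open state 2: 1b->2.
aba: 2a undefined. 2a->0: no, aba/bb meet in 0. 2a->1: no, bbbabb/ababb meet in 2 with "b" left. 2a->2: no, aababaa/bbbbab meet in 2. Open state 3: 2a->3.
abab: 3b undefined. 3b->0: ok.
bbbabb: 2b undefined. 2b->0: no, bbbabb/bb meet in 0. 2b->1: ok.
aababaa: 3a undefined. 3a->0: no, aababaa/bb meet in 0. 3a->1: ok.
All examples now run through 4 states with every (state, symbol) defined. Accept strings end in {1,3}, Reject strings end in {0,2}; accept={1,3}.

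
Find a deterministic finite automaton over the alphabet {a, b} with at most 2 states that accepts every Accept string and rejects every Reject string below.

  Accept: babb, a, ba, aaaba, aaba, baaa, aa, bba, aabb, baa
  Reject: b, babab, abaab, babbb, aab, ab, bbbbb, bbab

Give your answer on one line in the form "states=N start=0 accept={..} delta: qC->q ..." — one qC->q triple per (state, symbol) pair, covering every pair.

Fold the examples into a partial DFA from state 0: repeatedly fix the first undefined (state, symbol) met by the shortest-then-alphabetical prefix, trying targets in increasing order and rejecting any under which an Accept and a Reject string meet in one state with the same remainder; add a state when all current targets are rejected. Accepting states are where Accept strings end.
a: 0a undefined. 0a->0: ok.
b: 0b undefined. 0b->0: no, babb/b meet in 0. Open state 1: 0b->1.
ba: 1a undefined. 1a->0: ok.
bb: 1b undefined. 1b->0: ok.
All examples now run through 2 states with every (state, symbol) defined. Accept strings end in {0}, Reject strings end in {1}; accept={0}.

states=2 start=0 accept={0} delta: 0a->0 0b->1 1a->0 1b->0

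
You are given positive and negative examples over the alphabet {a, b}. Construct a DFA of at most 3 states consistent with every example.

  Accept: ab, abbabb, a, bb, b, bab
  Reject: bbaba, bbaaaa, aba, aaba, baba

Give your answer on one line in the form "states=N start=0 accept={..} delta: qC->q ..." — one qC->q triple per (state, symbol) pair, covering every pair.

states=3 start=0 accept={0,1} delta: 0a->0 0b->1 1a->2 1b->1 2a->2 2b->1

State merging on the prefix tree: take the shortest (then alphabetical) example prefix whose next move is undefined and point that move at state 0, else 1, else 2, ...; a target is out if some Accept/Reject pair would then sit in one state with the same input left (inseparable). If every existing state is out, open a new one.
a: 0a undefined. 0a->0: ok.
b: 0b undefined. 0b->0: no, ab/bbaba meet in 0. Open state 1: 0b->1.
ba: 1a undefined. 1a->0: no, a/aba meet in 0. 1a->1: no, ab/aba meet in 1. Open state 2: 1a->2.
bb: 1b undefined. 1b->0: no, abbabb/bbaaaa meet in 0. 1b->1: ok.
bab: 2b undefined. 2b->0: no, a/bbaba meet in 0. 2b->1: ok.
bbaa: 2a undefined. 2a->0: no, a/bbaaaa meet in 0. 2a->1: no, ab/bbaaaa meet in 1. 2a->2: ok.
All examples now run through 3 states with every (state, symbol) defined. Accept strings end in {0,1}, Reject strings end in {2}; accept={0,1}.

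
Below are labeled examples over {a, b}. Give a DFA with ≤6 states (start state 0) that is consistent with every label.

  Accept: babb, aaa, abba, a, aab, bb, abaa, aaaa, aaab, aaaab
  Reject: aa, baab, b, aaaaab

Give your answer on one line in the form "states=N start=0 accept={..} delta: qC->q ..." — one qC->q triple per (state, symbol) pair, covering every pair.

states=6 start=0 accept={0,1,4,5} delta: 0a->1 0b->2 1a->3 1b->2 2a->0 2b->0 3a->4 3b->0 4a->5 4b->0 5a->0 5b->0

Grow the machine one transition at a time. Run the examples from 0; the earliest place one falls off (shortest prefix, ties alphabetical) gets sent to the lowest-numbered state that keeps every Accept/Reject pair distinguishable — a pair clashes when both reach the same state with identical unread suffix — and to a fresh state only if none does.
a: 0a undefined. 0a->0: no, aaa/aa meet in 0. Open state 1: 0a->1.
b: 0b undefined. 0b->0: no, aab/baab meet in 1 with "ab" left. 0b->1: no, a/b meet in 1. Open state 2: 0b->2.
aa: 1a undefined. 1a->0: no, aab/b meet in 2. 1a->1: no, aaa/aa meet in 1. 1a->2: no, aaaab/baab meet in 2 with "aab" left. Open state 3: 1a->3.
ab: 1b undefined. 1b->0: no, abaa/aa meet in 3. 1b->1: no, abba/aa meet in 3. 1b->2: ok.
ba: 2a undefined. 2a->0: ok.
bb: 2b undefined. 2b->0: ok.
aaa: 3a undefined. 3a->0: no, aab/aaaaab meet in 3 with "b" left. 3a->1: no, aaaa/aa meet in 3. 3a->2: no, aaa/baab meet in 2. 3a->3: no, aaa/aa meet in 3. Open state 4: 3a->4.
aab: 3b undefined. 3b->0: ok.
aaaa: 4a undefined. 4a->0: no, aaaab/baab meet in 2. 4a->1: no, babb/aaaaab meet in 0. 4a->2: no, aaaa/baab meet in 2. 4a->3: no, aaaa/aa meet in 3. 4a->4: no, aaab/aaaaab meet in 4 with "b" left. Open state 5: 4a->5.
aaab: 4b undefined. 4b->0: ok.
aaaaa: 5a undefined. 5a->0: ok.
aaaab: 5b undefined. 5b->0: ok.
All examples now run through 6 states with every (state, symbol) defined. Accept strings end in {0,1,4,5}, Reject strings end in {2,3}; accept={0,1,4,5}.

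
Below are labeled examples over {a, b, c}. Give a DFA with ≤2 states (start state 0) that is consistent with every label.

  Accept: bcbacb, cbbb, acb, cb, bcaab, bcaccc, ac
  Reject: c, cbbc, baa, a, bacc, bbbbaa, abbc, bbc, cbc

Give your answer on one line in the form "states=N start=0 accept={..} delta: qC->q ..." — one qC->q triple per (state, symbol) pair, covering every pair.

Fold the examples into a partial DFA from state 0: repeatedly fix the first undefined (state, symbol) met by the shortest-then-alphabetical prefix, trying targets in increasing order and rejecting any under which an Accept and a Reject string meet in one state with the same remainder; add a state when all current targets are rejected. Accepting states are where Accept strings end.
a: 0a undefined. 0a->0: no, ac/c meet in 0 with "c" left. Open state 1: 0a->1.
b: 0b undefined. 0b->0: ok.
c: 0c undefined. 0c->0: no, cbbb/c meet in 0. 0c->1: ok.
ab: 1b undefined. 1b->0: ok.
ac: 1c undefined. 1c->0: ok.
baa: 1a undefined. 1a->0: no, bcbacb/baa meet in 0. 1a->1: ok.
All examples now run through 2 states with every (state, symbol) defined. Accept strings end in {0}, Reject strings end in {1}; accept={0}.

states=2 start=0 accept={0} delta: 0a->1 0b->0 0c->1 1a->1 1b->0 1c->0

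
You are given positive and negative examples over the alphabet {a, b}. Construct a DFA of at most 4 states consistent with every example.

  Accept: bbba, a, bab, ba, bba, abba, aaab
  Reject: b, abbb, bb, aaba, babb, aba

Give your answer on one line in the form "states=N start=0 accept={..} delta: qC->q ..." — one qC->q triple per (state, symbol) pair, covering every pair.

states=3 start=0 accept={1,2} delta: 0a->1 0b->0 1a->1 1b->2 2a->0 2b->0

State merging on the prefix tree: take the shortest (then alphabetical) example prefix whose next move is undefined and point that move at state 0, else 1, else 2, ...; a target is out if some Accept/Reject pair would then sit in one state with the same input left (inseparable). If every existing state is out, open a new one.
a: 0a undefined. 0a->0: no, ba/aaba meet in 0 with "ba" left. Open state 1: 0a->1.
b: 0b undefined. 0b->0: ok.
aa: 1a undefined. 1a->0: no, bbba/aaba meet in 1. 1a->1: ok.
ab: 1b undefined. 1b->0: no, bbba/aaba meet in 1. 1b->1: no, bbba/abbb meet in 1. Open state 2: 1b->2.
aba: 2a undefined. 2a->0: ok.
abb: 2b undefined. 2b->0: ok.
All examples now run through 3 states with every (state, symbol) defined. Accept strings end in {1,2}, Reject strings end in {0}; accept={1,2}.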